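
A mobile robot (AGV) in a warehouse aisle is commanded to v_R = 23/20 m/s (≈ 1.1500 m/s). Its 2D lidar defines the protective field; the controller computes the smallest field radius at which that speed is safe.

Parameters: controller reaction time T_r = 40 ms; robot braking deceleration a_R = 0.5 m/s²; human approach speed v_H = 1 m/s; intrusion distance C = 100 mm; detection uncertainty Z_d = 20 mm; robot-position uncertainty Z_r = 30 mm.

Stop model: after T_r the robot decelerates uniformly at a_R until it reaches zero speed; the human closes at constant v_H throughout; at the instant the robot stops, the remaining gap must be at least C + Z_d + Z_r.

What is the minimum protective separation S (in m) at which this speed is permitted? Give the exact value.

T_s = v_R/a_R = (23/20)/(1/2) = 2.3000 s
reaction-phase robot travel = 1.1500·0.0400 = 0.0460 m
robot covers 1.1500·2.3000 − ½·0.5000·2.3000² = 1.3225 m while stopping
person approaches 1.0000·(0.0400+2.3000) = 2.3400 m
C+Z_d+Z_r = 0.1000+0.0200+0.0300 = 0.1500 m
S_min ≈ 0.0460+1.3225+2.3400+0.1500  ⇒  S_min = 7717/2000 m

S_min = 7717/2000 m = 3.8585 m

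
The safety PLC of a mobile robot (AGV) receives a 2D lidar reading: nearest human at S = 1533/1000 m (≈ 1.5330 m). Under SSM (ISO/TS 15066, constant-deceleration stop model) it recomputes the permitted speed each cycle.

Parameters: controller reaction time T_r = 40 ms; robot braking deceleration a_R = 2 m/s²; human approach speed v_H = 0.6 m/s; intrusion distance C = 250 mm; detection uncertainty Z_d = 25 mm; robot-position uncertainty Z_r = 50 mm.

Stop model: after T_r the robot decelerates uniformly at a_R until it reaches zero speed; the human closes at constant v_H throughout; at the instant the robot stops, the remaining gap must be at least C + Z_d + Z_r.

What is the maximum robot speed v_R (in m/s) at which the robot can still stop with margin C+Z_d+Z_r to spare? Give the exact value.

quadratic (1/4)·v² + (17/50)·v + (-148/125) = 0
  disc = (17/50)² − 4·(1/4)·(-148/125) = 3249/2500 ; √disc = 57/50
  v_R = (−(17/50) + 57/50) / (2·(1/4)) = 8/5 m/s
check:
braking lasts T_s = (8/5)/2 = 0.8000 s
robot covers v_R·T_r = 1.6000·0.0400 = 0.0640 m before braking
robot under decel: 1.6000²/(2·2.0000) = 0.6400 m
human closes 0.6000·0.8400 = 0.5040 m
C+Z_d+Z_r = 0.2500+0.0250+0.0500 = 0.3250 m
sum ≈ 0.0640+0.6400+0.5040+0.3250 ≈ 1.5330 m = S ✓

v_R_max = 8/5 m/s = 1.6000 m/s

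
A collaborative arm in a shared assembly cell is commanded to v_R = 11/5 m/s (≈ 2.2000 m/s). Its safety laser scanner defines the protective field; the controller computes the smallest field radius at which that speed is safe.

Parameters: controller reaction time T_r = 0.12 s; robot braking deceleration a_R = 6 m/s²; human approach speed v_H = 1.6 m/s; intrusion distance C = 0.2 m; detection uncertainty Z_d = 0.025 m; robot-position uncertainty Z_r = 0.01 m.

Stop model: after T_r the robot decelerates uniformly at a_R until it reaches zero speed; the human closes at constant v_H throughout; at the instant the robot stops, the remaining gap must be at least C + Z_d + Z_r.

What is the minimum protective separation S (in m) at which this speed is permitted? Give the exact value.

T_s = v_R/a_R = (11/5)/6 = 0.3667 s
robot in T_r: 2.2000·0.1200 = 0.2640 m
robot covers 2.2000·0.3667 − ½·6.0000·0.3667² = 0.4033 m while stopping
human closes 1.6000·0.4867 = 0.7787 m
margins: 0.2000+0.0250+0.0100 = 0.2350 m
S_min ≈ 0.2640+0.4033+0.7787+0.2350  ⇒  S_min = 1681/1000 m

S_min = 1681/1000 m = 1.6810 m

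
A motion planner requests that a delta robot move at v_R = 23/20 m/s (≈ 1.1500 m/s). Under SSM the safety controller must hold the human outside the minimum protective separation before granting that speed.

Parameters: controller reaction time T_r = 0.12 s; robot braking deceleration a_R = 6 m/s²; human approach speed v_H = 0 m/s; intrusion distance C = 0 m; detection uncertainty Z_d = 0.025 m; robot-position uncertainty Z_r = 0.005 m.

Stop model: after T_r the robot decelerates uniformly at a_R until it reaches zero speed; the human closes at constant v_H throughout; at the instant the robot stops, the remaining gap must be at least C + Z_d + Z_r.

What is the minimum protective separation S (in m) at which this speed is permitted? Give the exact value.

S_min = 6677/24000 m = 0.2782 m

braking lasts T_s = (23/20)/6 = 0.1917 s
reaction-phase robot travel = 1.1500·0.1200 = 0.1380 m
braking distance = 1.1500²/(2·6.0000) = 0.1102 m
human over T_r+T_s: 0.0000·(0.1200+0.1917) = 0.0000 m
residual clearance needed = 0.0000+0.0250+0.0050 = 0.0300 m
S_min ≈ 0.1380+0.1102+0.0000+0.0300  ⇒  S_min = 6677/24000 m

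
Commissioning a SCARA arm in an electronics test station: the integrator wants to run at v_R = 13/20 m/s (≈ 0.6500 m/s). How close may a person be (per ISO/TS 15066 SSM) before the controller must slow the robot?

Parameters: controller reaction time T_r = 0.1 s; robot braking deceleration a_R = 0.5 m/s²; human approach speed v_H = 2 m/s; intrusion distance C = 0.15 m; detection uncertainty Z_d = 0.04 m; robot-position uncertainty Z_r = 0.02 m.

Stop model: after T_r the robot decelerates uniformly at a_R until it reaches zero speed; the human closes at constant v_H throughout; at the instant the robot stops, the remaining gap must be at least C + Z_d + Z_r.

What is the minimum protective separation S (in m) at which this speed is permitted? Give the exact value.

braking lasts T_s = (13/20)/(1/2) = 1.3000 s
robot covers v_R·T_r = 0.6500·0.1000 = 0.0650 m before braking
robot covers 0.6500·1.3000 − ½·0.5000·1.3000² = 0.4225 m while stopping
human closes 2.0000·1.4000 = 2.8000 m
residual clearance needed = 0.1500+0.0400+0.0200 = 0.2100 m
S_min ≈ 0.0650+0.4225+2.8000+0.2100  ⇒  S_min = 1399/400 m

S_min = 1399/400 m = 3.4975 m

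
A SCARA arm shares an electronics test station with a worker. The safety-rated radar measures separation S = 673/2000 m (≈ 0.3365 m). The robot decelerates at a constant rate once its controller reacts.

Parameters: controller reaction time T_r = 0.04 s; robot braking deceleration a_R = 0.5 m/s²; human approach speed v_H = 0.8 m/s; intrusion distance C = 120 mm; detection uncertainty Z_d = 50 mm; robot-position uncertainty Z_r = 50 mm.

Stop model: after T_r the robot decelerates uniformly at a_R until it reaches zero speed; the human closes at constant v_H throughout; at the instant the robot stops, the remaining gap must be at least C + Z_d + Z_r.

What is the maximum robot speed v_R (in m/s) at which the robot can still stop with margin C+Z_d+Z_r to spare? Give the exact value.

v_R_max = 1/20 m/s = 0.0500 m/s

collect terms ⇒ (1)·v_R² + (41/25)·v_R + (-169/2000) = 0
  disc = (41/25)² − 4·(1)·(-169/2000) = 7569/2500 ; √disc = 87/50
  v_R = (−(41/25) + 87/50) / (2·(1)) = 1/20 m/s
check:
stop time T_s = (1/20)/(1/2) = 0.1000 s
reaction-phase robot travel = 0.0500·0.0400 = 0.0020 m
robot covers 0.0500·0.1000 − ½·0.5000·0.1000² = 0.0025 m while stopping
person approaches 0.8000·(0.0400+0.1000) = 0.1120 m
margins: 0.1200+0.0500+0.0500 = 0.2200 m
sum ≈ 0.0020+0.0025+0.1120+0.2200 ≈ 0.3365 m = S ✓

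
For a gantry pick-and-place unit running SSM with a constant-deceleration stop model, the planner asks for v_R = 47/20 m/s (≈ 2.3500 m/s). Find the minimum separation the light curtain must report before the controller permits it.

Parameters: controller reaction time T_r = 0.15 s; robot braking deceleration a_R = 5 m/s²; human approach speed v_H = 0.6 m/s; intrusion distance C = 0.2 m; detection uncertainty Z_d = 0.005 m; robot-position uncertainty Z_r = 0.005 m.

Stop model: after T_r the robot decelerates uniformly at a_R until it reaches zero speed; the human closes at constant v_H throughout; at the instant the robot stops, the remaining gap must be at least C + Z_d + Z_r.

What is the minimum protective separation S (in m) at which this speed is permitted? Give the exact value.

T_s = v_R/a_R = (47/20)/5 = 0.4700 s
reaction-phase robot travel = 2.3500·0.1500 = 0.3525 m
robot covers 2.3500·0.4700 − ½·5.0000·0.4700² = 0.5523 m while stopping
human over T_r+T_s: 0.6000·(0.1500+0.4700) = 0.3720 m
margins: 0.2000+0.0050+0.0050 = 0.2100 m
S_min ≈ 0.3525+0.5523+0.3720+0.2100  ⇒  S_min = 5947/4000 m

S_min = 5947/4000 m = 1.4868 m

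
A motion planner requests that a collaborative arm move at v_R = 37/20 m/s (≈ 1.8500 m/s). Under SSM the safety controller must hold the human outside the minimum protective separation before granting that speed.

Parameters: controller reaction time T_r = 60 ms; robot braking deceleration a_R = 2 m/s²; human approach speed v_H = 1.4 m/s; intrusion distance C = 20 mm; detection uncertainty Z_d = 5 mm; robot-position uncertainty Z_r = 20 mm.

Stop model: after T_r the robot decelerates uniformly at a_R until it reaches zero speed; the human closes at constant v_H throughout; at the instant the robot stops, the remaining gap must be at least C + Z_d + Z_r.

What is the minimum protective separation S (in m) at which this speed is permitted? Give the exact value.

T_s = v_R/a_R = (37/20)/2 = 0.9250 s
robot covers v_R·T_r = 1.8500·0.0600 = 0.1110 m before braking
robot covers 1.8500·0.9250 − ½·2.0000·0.9250² = 0.8556 m while stopping
person approaches 1.4000·(0.0600+0.9250) = 1.3790 m
margins: 0.0200+0.0050+0.0200 = 0.0450 m
S_min ≈ 0.1110+0.8556+1.3790+0.0450  ⇒  S_min = 153/64 m

S_min = 153/64 m = 2.3906 m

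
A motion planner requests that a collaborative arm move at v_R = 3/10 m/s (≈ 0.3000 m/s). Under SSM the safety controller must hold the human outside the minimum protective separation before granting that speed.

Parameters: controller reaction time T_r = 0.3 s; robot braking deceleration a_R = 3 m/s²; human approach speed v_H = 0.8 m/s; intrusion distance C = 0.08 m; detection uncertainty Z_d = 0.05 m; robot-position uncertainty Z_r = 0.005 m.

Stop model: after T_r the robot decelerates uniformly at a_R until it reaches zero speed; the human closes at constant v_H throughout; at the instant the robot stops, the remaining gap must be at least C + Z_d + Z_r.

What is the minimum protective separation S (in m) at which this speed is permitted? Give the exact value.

braking lasts T_s = (3/10)/3 = 0.1000 s
robot in T_r: 0.3000·0.3000 = 0.0900 m
braking distance = 0.3000²/(2·3.0000) = 0.0150 m
human over T_r+T_s: 0.8000·(0.3000+0.1000) = 0.3200 m
margins: 0.0800+0.0500+0.0050 = 0.1350 m
S_min ≈ 0.0900+0.0150+0.3200+0.1350  ⇒  S_min = 14/25 m

S_min = 14/25 m = 0.5600 m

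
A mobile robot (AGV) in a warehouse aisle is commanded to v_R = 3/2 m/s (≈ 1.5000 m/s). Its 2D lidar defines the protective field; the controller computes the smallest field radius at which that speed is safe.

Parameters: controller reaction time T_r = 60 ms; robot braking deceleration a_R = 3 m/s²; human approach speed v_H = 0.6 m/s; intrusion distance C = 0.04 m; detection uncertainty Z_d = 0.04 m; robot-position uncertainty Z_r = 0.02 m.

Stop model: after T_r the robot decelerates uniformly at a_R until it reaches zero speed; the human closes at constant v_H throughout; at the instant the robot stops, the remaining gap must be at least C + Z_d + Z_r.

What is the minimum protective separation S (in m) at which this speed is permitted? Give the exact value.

S_min = 901/1000 m = 0.9010 m

stop time T_s = (3/2)/3 = 0.5000 s
robot covers v_R·T_r = 1.5000·0.0600 = 0.0900 m before braking
braking distance = 1.5000²/(2·3.0000) = 0.3750 m
person approaches 0.6000·(0.0600+0.5000) = 0.3360 m
margins: 0.0400+0.0400+0.0200 = 0.1000 m
S_min ≈ 0.0900+0.3750+0.3360+0.1000  ⇒  S_min = 901/1000 m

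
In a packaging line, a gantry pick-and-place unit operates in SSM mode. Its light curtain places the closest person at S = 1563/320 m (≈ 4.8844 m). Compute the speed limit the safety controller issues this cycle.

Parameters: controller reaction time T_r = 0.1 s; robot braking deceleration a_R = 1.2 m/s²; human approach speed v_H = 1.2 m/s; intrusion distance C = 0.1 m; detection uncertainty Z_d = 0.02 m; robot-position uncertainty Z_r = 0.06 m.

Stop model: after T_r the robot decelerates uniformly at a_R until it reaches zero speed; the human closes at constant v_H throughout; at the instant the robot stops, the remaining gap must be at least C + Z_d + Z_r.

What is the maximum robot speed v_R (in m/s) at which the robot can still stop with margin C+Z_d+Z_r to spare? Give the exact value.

quadratic (5/12)·v² + (11/10)·v + (-1467/320) = 0
  disc = (11/10)² − 4·(5/12)·(-1467/320) = 14161/1600 ; √disc = 119/40
  v_R = (−(11/10) + 119/40) / (2·(5/12)) = 9/4 m/s
check:
T_s = v_R/a_R = (9/4)/(6/5) = 1.8750 s
robot covers v_R·T_r = 2.2500·0.1000 = 0.2250 m before braking
robot under decel: 2.2500²/(2·1.2000) = 2.1094 m
human over T_r+T_s: 1.2000·(0.1000+1.8750) = 2.3700 m
C+Z_d+Z_r = 0.1000+0.0200+0.0600 = 0.1800 m
sum ≈ 0.2250+2.1094+2.3700+0.1800 ≈ 4.8844 m = S ✓

v_R_max = 9/4 m/s = 2.2500 m/s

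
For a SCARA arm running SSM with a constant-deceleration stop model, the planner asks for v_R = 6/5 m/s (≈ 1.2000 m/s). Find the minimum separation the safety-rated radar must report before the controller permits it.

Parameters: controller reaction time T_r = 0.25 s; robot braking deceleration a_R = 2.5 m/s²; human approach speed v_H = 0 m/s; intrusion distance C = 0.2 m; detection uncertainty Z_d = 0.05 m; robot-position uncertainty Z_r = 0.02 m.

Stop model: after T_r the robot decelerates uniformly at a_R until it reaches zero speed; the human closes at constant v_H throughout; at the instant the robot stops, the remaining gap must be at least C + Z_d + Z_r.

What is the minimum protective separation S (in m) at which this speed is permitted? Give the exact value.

S_min = 429/500 m = 0.8580 m

stop time T_s = (6/5)/(5/2) = 0.4800 s
robot in T_r: 1.2000·0.2500 = 0.3000 m
robot covers 1.2000·0.4800 − ½·2.5000·0.4800² = 0.2880 m while stopping
person approaches 0.0000·(0.2500+0.4800) = 0.0000 m
C+Z_d+Z_r = 0.2000+0.0500+0.0200 = 0.2700 m
S_min ≈ 0.3000+0.2880+0.0000+0.2700  ⇒  S_min = 429/500 m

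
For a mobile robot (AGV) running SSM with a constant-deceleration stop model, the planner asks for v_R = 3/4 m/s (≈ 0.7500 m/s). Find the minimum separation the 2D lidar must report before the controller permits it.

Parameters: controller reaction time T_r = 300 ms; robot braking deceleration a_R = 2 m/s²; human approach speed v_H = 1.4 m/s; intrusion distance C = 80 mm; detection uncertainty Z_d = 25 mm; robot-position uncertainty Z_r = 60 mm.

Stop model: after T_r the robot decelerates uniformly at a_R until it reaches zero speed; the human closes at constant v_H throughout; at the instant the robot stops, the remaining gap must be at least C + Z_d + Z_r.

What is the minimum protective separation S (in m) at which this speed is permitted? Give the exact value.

S_min = 2361/1600 m = 1.4756 m

braking lasts T_s = (3/4)/2 = 0.3750 s
robot in T_r: 0.7500·0.3000 = 0.2250 m
robot under decel: 0.7500²/(2·2.0000) = 0.1406 m
human closes 1.4000·0.6750 = 0.9450 m
margins: 0.0800+0.0250+0.0600 = 0.1650 m
S_min ≈ 0.2250+0.1406+0.9450+0.1650  ⇒  S_min = 2361/1600 m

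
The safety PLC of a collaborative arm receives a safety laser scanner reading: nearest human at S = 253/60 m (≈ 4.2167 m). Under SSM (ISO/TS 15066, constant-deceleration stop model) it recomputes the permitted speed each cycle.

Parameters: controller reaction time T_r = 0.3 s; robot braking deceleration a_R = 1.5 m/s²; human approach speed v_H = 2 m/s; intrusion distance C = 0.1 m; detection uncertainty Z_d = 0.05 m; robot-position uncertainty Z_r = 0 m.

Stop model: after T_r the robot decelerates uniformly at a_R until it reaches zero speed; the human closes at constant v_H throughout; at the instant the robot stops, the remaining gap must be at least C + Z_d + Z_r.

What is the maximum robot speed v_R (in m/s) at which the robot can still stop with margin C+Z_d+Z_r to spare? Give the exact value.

quadratic (1/3)·v² + (49/30)·v + (-52/15) = 0
  disc = (49/30)² − 4·(1/3)·(-52/15) = 729/100 ; √disc = 27/10
  v_R = (−(49/30) + 27/10) / (2·(1/3)) = 8/5 m/s
check:
stop time T_s = (8/5)/(3/2) = 1.0667 s
robot in T_r: 1.6000·0.3000 = 0.4800 m
robot covers 1.6000·1.0667 − ½·1.5000·1.0667² = 0.8533 m while stopping
person approaches 2.0000·(0.3000+1.0667) = 2.7333 m
C+Z_d+Z_r = 0.1000+0.0500+0.0000 = 0.1500 m
sum ≈ 0.4800+0.8533+2.7333+0.1500 ≈ 4.2167 m = S ✓

v_R_max = 8/5 m/s = 1.6000 m/s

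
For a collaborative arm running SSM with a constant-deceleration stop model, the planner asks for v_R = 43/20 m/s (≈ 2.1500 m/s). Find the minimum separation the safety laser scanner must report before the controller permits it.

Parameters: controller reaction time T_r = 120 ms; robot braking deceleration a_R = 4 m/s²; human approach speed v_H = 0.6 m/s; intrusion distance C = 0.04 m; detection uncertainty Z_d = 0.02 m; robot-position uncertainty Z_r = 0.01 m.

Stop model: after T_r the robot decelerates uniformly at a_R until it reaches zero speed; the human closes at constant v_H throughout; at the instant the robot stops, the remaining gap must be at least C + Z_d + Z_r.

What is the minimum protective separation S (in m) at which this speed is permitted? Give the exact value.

stop time T_s = (43/20)/4 = 0.5375 s
robot in T_r: 2.1500·0.1200 = 0.2580 m
robot under decel: 2.1500²/(2·4.0000) = 0.5778 m
human closes 0.6000·0.6575 = 0.3945 m
residual clearance needed = 0.0400+0.0200+0.0100 = 0.0700 m
S_min ≈ 0.2580+0.5778+0.3945+0.0700  ⇒  S_min = 4161/3200 m

S_min = 4161/3200 m = 1.3003 m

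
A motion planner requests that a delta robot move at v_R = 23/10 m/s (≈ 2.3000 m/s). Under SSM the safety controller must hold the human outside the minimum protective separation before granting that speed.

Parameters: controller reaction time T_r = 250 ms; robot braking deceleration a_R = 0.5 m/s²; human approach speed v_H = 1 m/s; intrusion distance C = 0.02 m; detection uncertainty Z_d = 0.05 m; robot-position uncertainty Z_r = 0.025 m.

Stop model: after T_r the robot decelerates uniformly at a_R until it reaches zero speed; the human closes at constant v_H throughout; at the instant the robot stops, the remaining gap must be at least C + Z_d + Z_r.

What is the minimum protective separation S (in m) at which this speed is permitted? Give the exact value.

T_s = v_R/a_R = (23/10)/(1/2) = 4.6000 s
robot covers v_R·T_r = 2.3000·0.2500 = 0.5750 m before braking
robot covers 2.3000·4.6000 − ½·0.5000·4.6000² = 5.2900 m while stopping
human over T_r+T_s: 1.0000·(0.2500+4.6000) = 4.8500 m
margins: 0.0200+0.0500+0.0250 = 0.0950 m
S_min ≈ 0.5750+5.2900+4.8500+0.0950  ⇒  S_min = 1081/100 m

S_min = 1081/100 m = 10.8100 m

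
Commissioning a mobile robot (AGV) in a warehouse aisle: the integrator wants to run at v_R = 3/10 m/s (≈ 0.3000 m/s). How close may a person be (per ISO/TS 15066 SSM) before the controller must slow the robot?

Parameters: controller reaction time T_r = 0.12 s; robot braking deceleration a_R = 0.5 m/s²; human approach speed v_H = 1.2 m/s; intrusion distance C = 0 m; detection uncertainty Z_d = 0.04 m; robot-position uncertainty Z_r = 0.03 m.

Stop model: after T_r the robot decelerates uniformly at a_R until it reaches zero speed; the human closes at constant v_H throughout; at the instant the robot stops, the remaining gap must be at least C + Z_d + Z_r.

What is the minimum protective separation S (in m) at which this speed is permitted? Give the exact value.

S_min = 53/50 m = 1.0600 m

T_s = v_R/a_R = (3/10)/(1/2) = 0.6000 s
robot covers v_R·T_r = 0.3000·0.1200 = 0.0360 m before braking
robot covers 0.3000·0.6000 − ½·0.5000·0.6000² = 0.0900 m while stopping
person approaches 1.2000·(0.1200+0.6000) = 0.8640 m
C+Z_d+Z_r = 0.0000+0.0400+0.0300 = 0.0700 m
S_min ≈ 0.0360+0.0900+0.8640+0.0700  ⇒  S_min = 53/50 m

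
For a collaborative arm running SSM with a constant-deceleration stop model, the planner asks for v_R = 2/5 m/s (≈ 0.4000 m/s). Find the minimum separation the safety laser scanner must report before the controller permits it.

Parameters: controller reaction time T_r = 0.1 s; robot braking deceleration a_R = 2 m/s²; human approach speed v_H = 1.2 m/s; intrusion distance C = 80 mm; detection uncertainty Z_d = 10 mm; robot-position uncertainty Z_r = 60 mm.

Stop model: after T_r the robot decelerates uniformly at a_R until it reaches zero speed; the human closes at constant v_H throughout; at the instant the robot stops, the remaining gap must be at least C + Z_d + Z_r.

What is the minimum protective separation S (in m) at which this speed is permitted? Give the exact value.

S_min = 59/100 m = 0.5900 m

stop time T_s = (2/5)/2 = 0.2000 s
reaction-phase robot travel = 0.4000·0.1000 = 0.0400 m
robot covers 0.4000·0.2000 − ½·2.0000·0.2000² = 0.0400 m while stopping
person approaches 1.2000·(0.1000+0.2000) = 0.3600 m
residual clearance needed = 0.0800+0.0100+0.0600 = 0.1500 m
S_min ≈ 0.0400+0.0400+0.3600+0.1500  ⇒  S_min = 59/100 m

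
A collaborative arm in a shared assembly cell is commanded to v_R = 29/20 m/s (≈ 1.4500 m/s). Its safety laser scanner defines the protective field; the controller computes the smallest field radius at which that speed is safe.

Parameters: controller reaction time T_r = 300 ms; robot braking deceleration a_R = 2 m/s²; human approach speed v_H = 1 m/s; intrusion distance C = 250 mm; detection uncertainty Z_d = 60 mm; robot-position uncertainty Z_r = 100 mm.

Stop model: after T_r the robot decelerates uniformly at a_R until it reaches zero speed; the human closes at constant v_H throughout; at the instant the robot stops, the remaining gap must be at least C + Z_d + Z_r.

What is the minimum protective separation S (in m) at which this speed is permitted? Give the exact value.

stop time T_s = (29/20)/2 = 0.7250 s
reaction-phase robot travel = 1.4500·0.3000 = 0.4350 m
robot covers 1.4500·0.7250 − ½·2.0000·0.7250² = 0.5256 m while stopping
human closes 1.0000·1.0250 = 1.0250 m
margins: 0.2500+0.0600+0.1000 = 0.4100 m
S_min ≈ 0.4350+0.5256+1.0250+0.4100  ⇒  S_min = 3833/1600 m

S_min = 3833/1600 m = 2.3956 m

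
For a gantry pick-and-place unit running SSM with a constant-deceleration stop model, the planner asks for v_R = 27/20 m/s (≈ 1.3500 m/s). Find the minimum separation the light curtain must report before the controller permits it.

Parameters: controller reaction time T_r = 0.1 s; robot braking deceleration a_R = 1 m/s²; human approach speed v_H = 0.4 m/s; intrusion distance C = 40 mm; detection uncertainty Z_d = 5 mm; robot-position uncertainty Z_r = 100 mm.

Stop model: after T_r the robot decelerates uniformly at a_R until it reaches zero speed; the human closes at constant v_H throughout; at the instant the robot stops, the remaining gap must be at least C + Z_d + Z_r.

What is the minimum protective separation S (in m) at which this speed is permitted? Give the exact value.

stop time T_s = (27/20)/1 = 1.3500 s
robot in T_r: 1.3500·0.1000 = 0.1350 m
robot covers 1.3500·1.3500 − ½·1.0000·1.3500² = 0.9113 m while stopping
person approaches 0.4000·(0.1000+1.3500) = 0.5800 m
margins: 0.0400+0.0050+0.1000 = 0.1450 m
S_min ≈ 0.1350+0.9113+0.5800+0.1450  ⇒  S_min = 1417/800 m

S_min = 1417/800 m = 1.7712 m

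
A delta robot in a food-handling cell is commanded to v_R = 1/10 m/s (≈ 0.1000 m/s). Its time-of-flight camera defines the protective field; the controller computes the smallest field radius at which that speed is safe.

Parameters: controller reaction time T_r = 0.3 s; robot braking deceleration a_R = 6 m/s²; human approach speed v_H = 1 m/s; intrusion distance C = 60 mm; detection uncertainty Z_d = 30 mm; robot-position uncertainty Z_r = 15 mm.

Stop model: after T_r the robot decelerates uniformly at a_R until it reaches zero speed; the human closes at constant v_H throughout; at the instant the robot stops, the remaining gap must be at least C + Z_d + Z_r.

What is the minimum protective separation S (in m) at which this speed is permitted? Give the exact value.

S_min = 181/400 m = 0.4525 m

braking lasts T_s = (1/10)/6 = 0.0167 s
robot covers v_R·T_r = 0.1000·0.3000 = 0.0300 m before braking
robot covers 0.1000·0.0167 − ½·6.0000·0.0167² = 0.0008 m while stopping
human closes 1.0000·0.3167 = 0.3167 m
margins: 0.0600+0.0300+0.0150 = 0.1050 m
S_min ≈ 0.0300+0.0008+0.3167+0.1050  ⇒  S_min = 181/400 m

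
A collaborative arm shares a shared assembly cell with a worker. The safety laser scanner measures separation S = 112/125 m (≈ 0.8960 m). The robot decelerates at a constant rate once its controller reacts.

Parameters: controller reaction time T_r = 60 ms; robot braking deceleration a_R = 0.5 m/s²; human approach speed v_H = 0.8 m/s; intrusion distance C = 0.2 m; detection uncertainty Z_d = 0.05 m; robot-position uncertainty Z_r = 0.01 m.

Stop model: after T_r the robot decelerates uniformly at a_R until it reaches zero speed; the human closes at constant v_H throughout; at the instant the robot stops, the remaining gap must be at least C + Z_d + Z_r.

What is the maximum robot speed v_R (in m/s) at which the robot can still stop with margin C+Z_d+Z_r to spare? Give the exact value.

at the boundary: (1)·v² + (83/50)·v + (-147/250) = 0
  disc = (83/50)² − 4·(1)·(-147/250) = 12769/2500 ; √disc = 113/50
  v_R = (−(83/50) + 113/50) / (2·(1)) = 3/10 m/s
check:
braking lasts T_s = (3/10)/(1/2) = 0.6000 s
robot in T_r: 0.3000·0.0600 = 0.0180 m
robot under decel: 0.3000²/(2·0.5000) = 0.0900 m
person approaches 0.8000·(0.0600+0.6000) = 0.5280 m
residual clearance needed = 0.2000+0.0500+0.0100 = 0.2600 m
sum ≈ 0.0180+0.0900+0.5280+0.2600 ≈ 0.8960 m = S ✓

v_R_max = 3/10 m/s = 0.3000 m/s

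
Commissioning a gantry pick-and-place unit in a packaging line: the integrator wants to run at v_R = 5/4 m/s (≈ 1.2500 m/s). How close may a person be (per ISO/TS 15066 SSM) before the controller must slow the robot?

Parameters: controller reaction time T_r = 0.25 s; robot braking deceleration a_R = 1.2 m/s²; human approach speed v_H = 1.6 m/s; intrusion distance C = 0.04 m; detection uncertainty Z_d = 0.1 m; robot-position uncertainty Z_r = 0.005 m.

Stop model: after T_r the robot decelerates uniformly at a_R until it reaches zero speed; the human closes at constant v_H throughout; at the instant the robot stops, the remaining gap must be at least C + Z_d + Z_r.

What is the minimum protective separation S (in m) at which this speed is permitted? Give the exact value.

T_s = v_R/a_R = (5/4)/(6/5) = 1.0417 s
robot in T_r: 1.2500·0.2500 = 0.3125 m
robot covers 1.2500·1.0417 − ½·1.2000·1.0417² = 0.6510 m while stopping
human over T_r+T_s: 1.6000·(0.2500+1.0417) = 2.0667 m
residual clearance needed = 0.0400+0.1000+0.0050 = 0.1450 m
S_min ≈ 0.3125+0.6510+2.0667+0.1450  ⇒  S_min = 15241/4800 m

S_min = 15241/4800 m = 3.1752 m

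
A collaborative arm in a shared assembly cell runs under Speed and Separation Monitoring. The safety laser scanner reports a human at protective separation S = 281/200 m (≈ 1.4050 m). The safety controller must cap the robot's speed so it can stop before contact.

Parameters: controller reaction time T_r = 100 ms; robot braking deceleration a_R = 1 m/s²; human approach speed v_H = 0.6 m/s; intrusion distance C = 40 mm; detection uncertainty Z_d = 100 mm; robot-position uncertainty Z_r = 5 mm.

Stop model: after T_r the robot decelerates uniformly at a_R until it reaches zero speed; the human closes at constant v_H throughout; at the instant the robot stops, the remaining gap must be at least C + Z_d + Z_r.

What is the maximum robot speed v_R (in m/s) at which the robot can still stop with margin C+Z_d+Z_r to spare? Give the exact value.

v_R_max = 1 m/s = 1.0000 m/s

quadratic (1/2)·v² + (7/10)·v + (-6/5) = 0
  disc = (7/10)² − 4·(1/2)·(-6/5) = 289/100 ; √disc = 17/10
  v_R = (−(7/10) + 17/10) / (2·(1/2)) = 1 m/s
check:
T_s = v_R/a_R = 1/1 = 1.0000 s
reaction-phase robot travel = 1.0000·0.1000 = 0.1000 m
robot under decel: 1.0000²/(2·1.0000) = 0.5000 m
human closes 0.6000·1.1000 = 0.6600 m
C+Z_d+Z_r = 0.0400+0.1000+0.0050 = 0.1450 m
sum ≈ 0.1000+0.5000+0.6600+0.1450 ≈ 1.4050 m = S ✓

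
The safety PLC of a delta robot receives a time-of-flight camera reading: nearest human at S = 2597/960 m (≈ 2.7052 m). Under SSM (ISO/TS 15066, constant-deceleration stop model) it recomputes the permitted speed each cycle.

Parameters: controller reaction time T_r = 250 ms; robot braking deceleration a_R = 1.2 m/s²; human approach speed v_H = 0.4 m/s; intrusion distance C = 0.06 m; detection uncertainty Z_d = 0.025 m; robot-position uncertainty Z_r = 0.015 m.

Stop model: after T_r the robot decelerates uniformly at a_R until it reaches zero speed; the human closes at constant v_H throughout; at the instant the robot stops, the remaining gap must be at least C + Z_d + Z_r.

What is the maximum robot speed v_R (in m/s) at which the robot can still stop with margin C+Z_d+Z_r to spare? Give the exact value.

v_R_max = 37/20 m/s = 1.8500 m/s

quadratic (5/12)·v² + (7/12)·v + (-481/192) = 0
  disc = (7/12)² − 4·(5/12)·(-481/192) = 289/64 ; √disc = 17/8
  v_R = (−(7/12) + 17/8) / (2·(5/12)) = 37/20 m/s
check:
T_s = v_R/a_R = (37/20)/(6/5) = 1.5417 s
reaction-phase robot travel = 1.8500·0.2500 = 0.4625 m
braking distance = 1.8500²/(2·1.2000) = 1.4260 m
human over T_r+T_s: 0.4000·(0.2500+1.5417) = 0.7167 m
residual clearance needed = 0.0600+0.0250+0.0150 = 0.1000 m
sum ≈ 0.4625+1.4260+0.7167+0.1000 ≈ 2.7052 m = S ✓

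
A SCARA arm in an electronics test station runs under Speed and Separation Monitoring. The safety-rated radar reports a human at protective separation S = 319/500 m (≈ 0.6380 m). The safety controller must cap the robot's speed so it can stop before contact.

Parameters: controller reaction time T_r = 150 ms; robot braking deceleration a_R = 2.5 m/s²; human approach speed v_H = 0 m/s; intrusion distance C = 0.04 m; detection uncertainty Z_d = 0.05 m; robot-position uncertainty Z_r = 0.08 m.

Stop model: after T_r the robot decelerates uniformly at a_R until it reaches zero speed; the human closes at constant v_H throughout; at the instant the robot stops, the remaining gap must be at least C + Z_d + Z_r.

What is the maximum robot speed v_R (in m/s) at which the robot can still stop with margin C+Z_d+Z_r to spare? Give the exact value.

v_R_max = 6/5 m/s = 1.2000 m/s

at the boundary: (1/5)·v² + (3/20)·v + (-117/250) = 0
  disc = (3/20)² − 4·(1/5)·(-117/250) = 3969/10000 ; √disc = 63/100
  v_R = (−(3/20) + 63/100) / (2·(1/5)) = 6/5 m/s
check:
stop time T_s = (6/5)/(5/2) = 0.4800 s
robot covers v_R·T_r = 1.2000·0.1500 = 0.1800 m before braking
robot under decel: 1.2000²/(2·2.5000) = 0.2880 m
human over T_r+T_s: 0.0000·(0.1500+0.4800) = 0.0000 m
residual clearance needed = 0.0400+0.0500+0.0800 = 0.1700 m
sum ≈ 0.1800+0.2880+0.0000+0.1700 ≈ 0.6380 m = S ✓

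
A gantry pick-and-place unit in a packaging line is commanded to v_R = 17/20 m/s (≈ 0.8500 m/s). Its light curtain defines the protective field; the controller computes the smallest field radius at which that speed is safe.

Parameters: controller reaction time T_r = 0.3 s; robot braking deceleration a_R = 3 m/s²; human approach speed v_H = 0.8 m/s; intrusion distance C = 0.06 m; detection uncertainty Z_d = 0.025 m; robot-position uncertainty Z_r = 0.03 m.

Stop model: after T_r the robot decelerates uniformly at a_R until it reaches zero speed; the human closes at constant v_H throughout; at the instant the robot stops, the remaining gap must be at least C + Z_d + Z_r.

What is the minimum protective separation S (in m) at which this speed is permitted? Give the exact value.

S_min = 2297/2400 m = 0.9571 m

braking lasts T_s = (17/20)/3 = 0.2833 s
robot covers v_R·T_r = 0.8500·0.3000 = 0.2550 m before braking
robot under decel: 0.8500²/(2·3.0000) = 0.1204 m
human over T_r+T_s: 0.8000·(0.3000+0.2833) = 0.4667 m
C+Z_d+Z_r = 0.0600+0.0250+0.0300 = 0.1150 m
S_min ≈ 0.2550+0.1204+0.4667+0.1150  ⇒  S_min = 2297/2400 m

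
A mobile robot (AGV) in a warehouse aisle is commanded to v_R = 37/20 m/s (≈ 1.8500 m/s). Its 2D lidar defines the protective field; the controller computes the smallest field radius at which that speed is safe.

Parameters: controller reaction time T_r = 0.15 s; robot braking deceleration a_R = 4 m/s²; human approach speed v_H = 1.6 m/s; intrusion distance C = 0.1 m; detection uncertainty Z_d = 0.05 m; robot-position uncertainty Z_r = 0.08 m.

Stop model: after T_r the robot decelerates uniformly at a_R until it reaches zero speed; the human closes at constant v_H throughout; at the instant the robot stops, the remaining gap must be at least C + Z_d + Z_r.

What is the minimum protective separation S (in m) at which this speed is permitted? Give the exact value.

S_min = 6129/3200 m = 1.9153 m

stop time T_s = (37/20)/4 = 0.4625 s
robot in T_r: 1.8500·0.1500 = 0.2775 m
robot covers 1.8500·0.4625 − ½·4.0000·0.4625² = 0.4278 m while stopping
human over T_r+T_s: 1.6000·(0.1500+0.4625) = 0.9800 m
C+Z_d+Z_r = 0.1000+0.0500+0.0800 = 0.2300 m
S_min ≈ 0.2775+0.4278+0.9800+0.2300  ⇒  S_min = 6129/3200 m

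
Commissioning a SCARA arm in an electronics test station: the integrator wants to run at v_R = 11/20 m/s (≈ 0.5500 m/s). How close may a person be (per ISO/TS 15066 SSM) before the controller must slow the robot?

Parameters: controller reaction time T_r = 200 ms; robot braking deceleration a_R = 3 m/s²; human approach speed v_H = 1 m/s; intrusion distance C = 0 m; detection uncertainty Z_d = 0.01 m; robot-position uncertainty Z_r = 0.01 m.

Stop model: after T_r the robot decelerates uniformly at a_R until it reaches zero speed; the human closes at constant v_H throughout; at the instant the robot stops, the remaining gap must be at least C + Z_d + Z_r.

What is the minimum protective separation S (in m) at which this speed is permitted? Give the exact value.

braking lasts T_s = (11/20)/3 = 0.1833 s
robot covers v_R·T_r = 0.5500·0.2000 = 0.1100 m before braking
robot under decel: 0.5500²/(2·3.0000) = 0.0504 m
person approaches 1.0000·(0.2000+0.1833) = 0.3833 m
C+Z_d+Z_r = 0.0000+0.0100+0.0100 = 0.0200 m
S_min ≈ 0.1100+0.0504+0.3833+0.0200  ⇒  S_min = 451/800 m

S_min = 451/800 m = 0.5637 m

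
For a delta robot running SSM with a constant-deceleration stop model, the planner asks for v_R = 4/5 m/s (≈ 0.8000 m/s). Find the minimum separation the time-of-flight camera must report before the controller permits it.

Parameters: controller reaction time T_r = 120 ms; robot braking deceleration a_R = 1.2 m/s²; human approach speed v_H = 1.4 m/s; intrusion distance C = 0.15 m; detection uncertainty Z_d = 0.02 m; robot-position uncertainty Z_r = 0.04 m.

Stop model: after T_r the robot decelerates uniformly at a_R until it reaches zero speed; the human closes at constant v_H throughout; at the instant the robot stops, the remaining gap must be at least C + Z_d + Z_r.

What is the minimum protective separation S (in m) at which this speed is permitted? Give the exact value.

S_min = 837/500 m = 1.6740 m

T_s = v_R/a_R = (4/5)/(6/5) = 0.6667 s
robot in T_r: 0.8000·0.1200 = 0.0960 m
robot under decel: 0.8000²/(2·1.2000) = 0.2667 m
human closes 1.4000·0.7867 = 1.1013 m
residual clearance needed = 0.1500+0.0200+0.0400 = 0.2100 m
S_min ≈ 0.0960+0.2667+1.1013+0.2100  ⇒  S_min = 837/500 m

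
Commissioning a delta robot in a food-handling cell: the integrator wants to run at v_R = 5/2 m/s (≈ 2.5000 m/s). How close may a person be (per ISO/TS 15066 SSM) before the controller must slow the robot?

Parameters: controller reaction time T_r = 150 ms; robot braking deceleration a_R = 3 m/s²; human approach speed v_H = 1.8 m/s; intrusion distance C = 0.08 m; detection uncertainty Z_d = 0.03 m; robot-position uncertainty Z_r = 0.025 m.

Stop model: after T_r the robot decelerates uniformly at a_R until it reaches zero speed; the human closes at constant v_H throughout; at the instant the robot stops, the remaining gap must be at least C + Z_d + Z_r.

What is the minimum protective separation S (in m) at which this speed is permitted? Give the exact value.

S_min = 1993/600 m = 3.3217 m

T_s = v_R/a_R = (5/2)/3 = 0.8333 s
robot in T_r: 2.5000·0.1500 = 0.3750 m
robot covers 2.5000·0.8333 − ½·3.0000·0.8333² = 1.0417 m while stopping
human closes 1.8000·0.9833 = 1.7700 m
margins: 0.0800+0.0300+0.0250 = 0.1350 m
S_min ≈ 0.3750+1.0417+1.7700+0.1350  ⇒  S_min = 1993/600 m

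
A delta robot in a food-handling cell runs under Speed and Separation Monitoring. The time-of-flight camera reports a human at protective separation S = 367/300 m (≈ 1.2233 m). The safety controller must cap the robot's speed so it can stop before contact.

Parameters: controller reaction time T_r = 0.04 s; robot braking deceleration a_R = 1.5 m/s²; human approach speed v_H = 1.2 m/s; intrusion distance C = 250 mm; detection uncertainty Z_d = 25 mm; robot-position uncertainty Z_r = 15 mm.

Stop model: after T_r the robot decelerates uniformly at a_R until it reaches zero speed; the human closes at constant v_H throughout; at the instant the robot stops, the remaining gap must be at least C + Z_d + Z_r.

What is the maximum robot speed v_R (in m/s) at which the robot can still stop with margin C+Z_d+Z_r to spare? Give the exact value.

quadratic (1/3)·v² + (21/25)·v + (-332/375) = 0
  disc = (21/25)² − 4·(1/3)·(-332/375) = 10609/5625 ; √disc = 103/75
  v_R = (−(21/25) + 103/75) / (2·(1/3)) = 4/5 m/s
check:
stop time T_s = (4/5)/(3/2) = 0.5333 s
robot covers v_R·T_r = 0.8000·0.0400 = 0.0320 m before braking
braking distance = 0.8000²/(2·1.5000) = 0.2133 m
human over T_r+T_s: 1.2000·(0.0400+0.5333) = 0.6880 m
C+Z_d+Z_r = 0.2500+0.0250+0.0150 = 0.2900 m
sum ≈ 0.0320+0.2133+0.6880+0.2900 ≈ 1.2233 m = S ✓

v_R_max = 4/5 m/s = 0.8000 m/s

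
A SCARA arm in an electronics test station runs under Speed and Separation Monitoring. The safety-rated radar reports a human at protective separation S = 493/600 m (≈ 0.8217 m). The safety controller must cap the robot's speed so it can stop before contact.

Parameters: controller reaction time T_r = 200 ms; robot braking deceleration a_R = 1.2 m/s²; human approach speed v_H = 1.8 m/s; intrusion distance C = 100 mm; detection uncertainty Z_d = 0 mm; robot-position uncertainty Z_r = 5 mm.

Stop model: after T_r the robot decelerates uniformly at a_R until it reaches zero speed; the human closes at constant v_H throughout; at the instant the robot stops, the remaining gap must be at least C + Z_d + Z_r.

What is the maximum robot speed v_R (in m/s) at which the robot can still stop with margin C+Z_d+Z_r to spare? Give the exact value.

v_R_max = 1/5 m/s = 0.2000 m/s

at the boundary: (5/12)·v² + (17/10)·v + (-107/300) = 0
  disc = (17/10)² − 4·(5/12)·(-107/300) = 784/225 ; √disc = 28/15
  v_R = (−(17/10) + 28/15) / (2·(5/12)) = 1/5 m/s
check:
stop time T_s = (1/5)/(6/5) = 0.1667 s
reaction-phase robot travel = 0.2000·0.2000 = 0.0400 m
braking distance = 0.2000²/(2·1.2000) = 0.0167 m
human closes 1.8000·0.3667 = 0.6600 m
residual clearance needed = 0.1000+0.0000+0.0050 = 0.1050 m
sum ≈ 0.0400+0.0167+0.6600+0.1050 ≈ 0.8217 m = S ✓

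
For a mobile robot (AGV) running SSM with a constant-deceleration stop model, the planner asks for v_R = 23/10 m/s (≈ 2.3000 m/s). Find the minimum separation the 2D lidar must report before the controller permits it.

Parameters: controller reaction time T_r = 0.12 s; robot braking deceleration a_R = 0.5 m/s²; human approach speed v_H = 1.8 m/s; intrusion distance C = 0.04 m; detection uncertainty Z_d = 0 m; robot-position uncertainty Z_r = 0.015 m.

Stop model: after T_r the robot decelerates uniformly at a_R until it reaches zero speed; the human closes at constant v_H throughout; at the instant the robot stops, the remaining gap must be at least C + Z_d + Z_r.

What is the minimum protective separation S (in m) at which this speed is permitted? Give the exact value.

S_min = 14117/1000 m = 14.1170 m

braking lasts T_s = (23/10)/(1/2) = 4.6000 s
robot covers v_R·T_r = 2.3000·0.1200 = 0.2760 m before braking
braking distance = 2.3000²/(2·0.5000) = 5.2900 m
person approaches 1.8000·(0.1200+4.6000) = 8.4960 m
C+Z_d+Z_r = 0.0400+0.0000+0.0150 = 0.0550 m
S_min ≈ 0.2760+5.2900+8.4960+0.0550  ⇒  S_min = 14117/1000 m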